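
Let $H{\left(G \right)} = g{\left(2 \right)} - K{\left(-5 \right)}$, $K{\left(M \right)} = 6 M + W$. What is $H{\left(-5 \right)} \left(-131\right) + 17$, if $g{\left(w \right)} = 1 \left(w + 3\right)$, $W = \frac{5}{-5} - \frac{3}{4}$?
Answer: $- \frac{19189}{4} \approx -4797.3$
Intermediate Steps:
$W = - \frac{7}{4}$ ($W = 5 \left(- \frac{1}{5}\right) - \frac{3}{4} = -1 - \frac{3}{4} = - \frac{7}{4} \approx -1.75$)
$K{\left(M \right)} = - \frac{7}{4} + 6 M$ ($K{\left(M \right)} = 6 M - \frac{7}{4} = - \frac{7}{4} + 6 M$)
$g{\left(w \right)} = 3 + w$ ($g{\left(w \right)} = 1 \left(3 + w\right) = 3 + w$)
$H{\left(G \right)} = \frac{147}{4}$ ($H{\left(G \right)} = \left(3 + 2\right) - \left(- \frac{7}{4} + 6 \left(-5\right)\right) = 5 - \left(- \frac{7}{4} - 30\right) = 5 - - \frac{127}{4} = 5 + \frac{127}{4} = \frac{147}{4}$)
$H{\left(-5 \right)} \left(-131\right) + 17 = \frac{147}{4} \left(-131\right) + 17 = - \frac{19257}{4} + 17 = - \frac{19189}{4}$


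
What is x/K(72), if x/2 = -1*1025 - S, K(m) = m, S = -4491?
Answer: 1733/18 ≈ 96.278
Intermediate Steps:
x = 6932 (x = 2*(-1*1025 - 1*(-4491)) = 2*(-1025 + 4491) = 2*3466 = 6932)
x/K(72) = 6932/72 = 6932*(1/72) = 1733/18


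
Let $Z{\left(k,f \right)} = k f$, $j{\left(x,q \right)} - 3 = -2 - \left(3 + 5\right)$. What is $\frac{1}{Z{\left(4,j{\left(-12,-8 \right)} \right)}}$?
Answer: $- \frac{1}{28} \approx -0.035714$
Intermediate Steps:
$j{\left(x,q \right)} = -7$ ($j{\left(x,q \right)} = 3 - 10 = -7$)
$Z{\left(k,f \right)} = f k$
$\frac{1}{Z{\left(4,j{\left(-12,-8 \right)} \right)}} = \frac{1}{\left(-7\right) 4} = \frac{1}{-28} = - \frac{1}{28}$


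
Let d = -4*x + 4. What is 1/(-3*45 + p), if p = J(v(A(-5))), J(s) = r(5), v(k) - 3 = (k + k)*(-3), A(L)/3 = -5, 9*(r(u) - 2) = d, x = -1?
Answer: -9/1189 ≈ -0.0075694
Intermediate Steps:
d = 8 (d = -4*(-1) + 4 = 4 + 4 = 8)
r(u) = 26/9 (r(u) = 2 + (1/9)*8 = 2 + 8/9 = 26/9)
A(L) = -15 (A(L) = 3*(-5) = -15)
v(k) = 3 - 6*k (v(k) = 3 + (k + k)*(-3) = 3 + (2*k)*(-3) = 3 - 6*k)
J(s) = 26/9
p = 26/9 ≈ 2.8889
1/(-3*45 + p) = 1/(-3*45 + 26/9) = 1/(-135 + 26/9) = 1/(-1189/9) = -9/1189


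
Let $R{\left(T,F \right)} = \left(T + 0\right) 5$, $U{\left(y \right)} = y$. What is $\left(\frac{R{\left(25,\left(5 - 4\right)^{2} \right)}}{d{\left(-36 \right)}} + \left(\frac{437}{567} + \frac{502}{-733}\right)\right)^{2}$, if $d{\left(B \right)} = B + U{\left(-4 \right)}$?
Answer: $\frac{102106558638841}{11054880212544} \approx 9.2363$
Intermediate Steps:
$d{\left(B \right)} = -4 + B$ ($d{\left(B \right)} = B - 4 = -4 + B$)
$R{\left(T,F \right)} = 5 T$ ($R{\left(T,F \right)} = T 5 = 5 T$)
$\left(\frac{R{\left(25,\left(5 - 4\right)^{2} \right)}}{d{\left(-36 \right)}} + \left(\frac{437}{567} + \frac{502}{-733}\right)\right)^{2} = \left(\frac{5 \cdot 25}{-4 - 36} + \left(\frac{437}{567} + \frac{502}{-733}\right)\right)^{2} = \left(\frac{125}{-40} + \left(437 \cdot \frac{1}{567} + 502 \left(- \frac{1}{733}\right)\right)\right)^{2} = \left(125 \left(- \frac{1}{40}\right) + \left(\frac{437}{567} - \frac{502}{733}\right)\right)^{2} = \left(- \frac{25}{8} + \frac{35687}{415611}\right)^{2} = \left(- \frac{10104779}{3324888}\right)^{2} = \frac{102106558638841}{11054880212544}$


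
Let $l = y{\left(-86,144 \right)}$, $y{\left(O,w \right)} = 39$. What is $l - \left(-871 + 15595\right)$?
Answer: $-14685$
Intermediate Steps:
$l = 39$
$l - \left(-871 + 15595\right) = 39 - \left(-871 + 15595\right) = 39 - 14724 = -14685$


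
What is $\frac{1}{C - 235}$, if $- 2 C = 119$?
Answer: $- \frac{2}{589} \approx -0.0033956$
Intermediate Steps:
$C = - \frac{119}{2}$ ($C = \left(- \frac{1}{2}\right) 119 = - \frac{119}{2} \approx -59.5$)
$\frac{1}{C - 235} = \frac{1}{- \frac{119}{2} - 235} = \frac{1}{- \frac{589}{2}} = - \frac{2}{589}$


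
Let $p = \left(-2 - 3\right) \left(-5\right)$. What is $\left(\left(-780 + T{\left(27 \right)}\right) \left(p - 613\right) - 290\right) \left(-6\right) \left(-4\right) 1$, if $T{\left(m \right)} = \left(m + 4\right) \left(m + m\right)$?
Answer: $-12623088$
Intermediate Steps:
$p = 25$ ($p = \left(-5\right) \left(-5\right) = 25$)
$T{\left(m \right)} = 2 m \left(4 + m\right)$ ($T{\left(m \right)} = \left(4 + m\right) 2 m = 2 m \left(4 + m\right)$)
$\left(\left(-780 + T{\left(27 \right)}\right) \left(p - 613\right) - 290\right) \left(-6\right) \left(-4\right) 1 = \left(\left(-780 + 2 \cdot 27 \left(4 + 27\right)\right) \left(25 - 613\right) - 290\right) \left(-6\right) \left(-4\right) 1 = \left(\left(-780 + 2 \cdot 27 \cdot 31\right) \left(-588\right) - 290\right) 24 \cdot 1 = \left(\left(-780 + 1674\right) \left(-588\right) - 290\right) 24 = \left(894 \left(-588\right) - 290\right) 24 = \left(-525672 - 290\right) 24 = \left(-525962\right) 24 = -12623088$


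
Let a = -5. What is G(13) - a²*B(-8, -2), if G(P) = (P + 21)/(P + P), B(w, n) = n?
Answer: 667/13 ≈ 51.308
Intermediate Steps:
G(P) = (21 + P)/(2*P) (G(P) = (21 + P)/((2*P)) = (21 + P)*(1/(2*P)) = (21 + P)/(2*P))
G(13) - a²*B(-8, -2) = (½)*(21 + 13)/13 - (-5)²*(-2) = (½)*(1/13)*34 - 25*(-2) = 17/13 - 1*(-50) = 17/13 + 50 = 667/13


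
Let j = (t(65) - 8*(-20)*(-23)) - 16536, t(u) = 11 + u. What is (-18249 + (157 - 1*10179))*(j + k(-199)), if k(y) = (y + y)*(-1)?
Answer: 558126082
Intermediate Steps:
k(y) = -2*y (k(y) = (2*y)*(-1) = -2*y)
j = -20140 (j = ((11 + 65) - 8*(-20)*(-23)) - 16536 = (76 + 160*(-23)) - 16536 = (76 - 3680) - 16536 = -3604 - 16536 = -20140)
(-18249 + (157 - 1*10179))*(j + k(-199)) = (-18249 + (157 - 1*10179))*(-20140 - 2*(-199)) = (-18249 + (157 - 10179))*(-20140 + 398) = (-18249 - 10022)*(-19742) = -28271*(-19742) = 558126082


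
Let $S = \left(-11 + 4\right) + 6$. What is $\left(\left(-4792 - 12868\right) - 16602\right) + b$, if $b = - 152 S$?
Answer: $-34110$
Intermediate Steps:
$S = -1$ ($S = -7 + 6 = -1$)
$b = 152$ ($b = \left(-152\right) \left(-1\right) = 152$)
$\left(\left(-4792 - 12868\right) - 16602\right) + b = \left(\left(-4792 - 12868\right) - 16602\right) + 152 = \left(-17660 - 16602\right) + 152 = -34262 + 152 = -34110$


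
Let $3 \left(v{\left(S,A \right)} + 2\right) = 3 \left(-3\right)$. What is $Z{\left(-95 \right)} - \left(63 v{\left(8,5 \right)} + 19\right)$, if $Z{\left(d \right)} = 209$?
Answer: $505$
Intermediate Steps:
$v{\left(S,A \right)} = -5$ ($v{\left(S,A \right)} = -2 + \frac{3 \left(-3\right)}{3} = -2 + \frac{1}{3} \left(-9\right) = -2 - 3 = -5$)
$Z{\left(-95 \right)} - \left(63 v{\left(8,5 \right)} + 19\right) = 209 - \left(63 \left(-5\right) + 19\right) = 209 - \left(-315 + 19\right) = 209 - -296 = 209 + 296 = 505$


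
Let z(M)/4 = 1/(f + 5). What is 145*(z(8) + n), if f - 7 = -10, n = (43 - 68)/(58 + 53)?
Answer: 28565/111 ≈ 257.34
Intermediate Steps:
n = -25/111 ≈ -0.22523
f = -3 (f = 7 - 10 = -3)
z(M) = 2 (z(M) = 4/(-3 + 5) = 4/2 = 4*(½) = 2)
145*(z(8) + n) = 145*(2 - 25/111) = 145*(197/111) = 28565/111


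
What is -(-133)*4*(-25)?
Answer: -13300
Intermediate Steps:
-(-133)*4*(-25) = -19*(-28)*(-25) = 532*(-25) = -13300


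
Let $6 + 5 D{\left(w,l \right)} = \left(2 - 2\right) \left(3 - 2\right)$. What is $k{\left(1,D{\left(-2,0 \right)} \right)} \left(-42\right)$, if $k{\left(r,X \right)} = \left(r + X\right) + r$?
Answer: $- \frac{168}{5} \approx -33.6$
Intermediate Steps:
$D{\left(w,l \right)} = - \frac{6}{5}$ ($D{\left(w,l \right)} = - \frac{6}{5} + \frac{\left(2 - 2\right) \left(3 - 2\right)}{5} = - \frac{6}{5} + \frac{0 \cdot 1}{5} = - \frac{6}{5} + \frac{1}{5} \cdot 0 = - \frac{6}{5} + 0 = - \frac{6}{5}$)
$k{\left(r,X \right)} = X + 2 r$ ($k{\left(r,X \right)} = \left(X + r\right) + r = X + 2 r$)
$k{\left(1,D{\left(-2,0 \right)} \right)} \left(-42\right) = \left(- \frac{6}{5} + 2 \cdot 1\right) \left(-42\right) = \left(- \frac{6}{5} + 2\right) \left(-42\right) = \frac{4}{5} \left(-42\right) = - \frac{168}{5}$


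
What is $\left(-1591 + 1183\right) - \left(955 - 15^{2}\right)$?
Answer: $-1138$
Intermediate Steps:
$\left(-1591 + 1183\right) - \left(955 - 15^{2}\right) = -408 + \left(-955 + 225\right) = -408 - 730 = -1138$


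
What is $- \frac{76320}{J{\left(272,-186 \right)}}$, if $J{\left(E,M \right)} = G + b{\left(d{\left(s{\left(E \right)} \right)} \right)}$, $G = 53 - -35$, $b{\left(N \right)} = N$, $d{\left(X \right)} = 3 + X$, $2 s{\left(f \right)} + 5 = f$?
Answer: $- \frac{152640}{449} \approx -339.96$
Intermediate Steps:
$s{\left(f \right)} = - \frac{5}{2} + \frac{f}{2}$
$G = 88$ ($G = 53 + 35 = 88$)
$J{\left(E,M \right)} = \frac{177}{2} + \frac{E}{2}$ ($J{\left(E,M \right)} = 88 + \left(3 + \left(- \frac{5}{2} + \frac{E}{2}\right)\right) = 88 + \left(\frac{1}{2} + \frac{E}{2}\right) = \frac{177}{2} + \frac{E}{2}$)
$- \frac{76320}{J{\left(272,-186 \right)}} = - \frac{76320}{\frac{177}{2} + \frac{1}{2} \cdot 272} = - \frac{76320}{\frac{177}{2} + 136} = - \frac{76320}{\frac{449}{2}} = \left(-76320\right) \frac{2}{449} = - \frac{152640}{449}$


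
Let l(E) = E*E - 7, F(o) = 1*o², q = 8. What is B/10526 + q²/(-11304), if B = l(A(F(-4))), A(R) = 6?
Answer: -43231/14873238 ≈ -0.0029066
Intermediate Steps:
F(o) = o²
l(E) = -7 + E² (l(E) = E² - 7 = -7 + E²)
B = 29 (B = -7 + 6² = -7 + 36 = 29)
B/10526 + q²/(-11304) = 29/10526 + 8²/(-11304) = 29*(1/10526) + 64*(-1/11304) = 29/10526 - 8/1413 = -43231/14873238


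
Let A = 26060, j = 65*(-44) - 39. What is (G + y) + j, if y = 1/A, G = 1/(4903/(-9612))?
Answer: -370662033637/127772180 ≈ -2901.0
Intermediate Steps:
j = -2899 (j = -2860 - 39 = -2899)
G = -9612/4903 (G = 1/(4903*(-1/9612)) = 1/(-4903/9612) = -9612/4903 ≈ -1.9604)
y = 1/26060 ≈ 3.8373e-5
(G + y) + j = (-9612/4903 + 1/26060) - 2899 = -250483817/127772180 - 2899 = -370662033637/127772180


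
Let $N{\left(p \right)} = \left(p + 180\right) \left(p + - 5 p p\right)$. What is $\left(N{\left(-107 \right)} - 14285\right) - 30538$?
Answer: $-4231519$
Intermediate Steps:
$N{\left(p \right)} = \left(180 + p\right) \left(p - 5 p^{2}\right)$
$\left(N{\left(-107 \right)} - 14285\right) - 30538 = \left(- 107 \left(180 - -96193 - 5 \left(-107\right)^{2}\right) - 14285\right) - 30538 = \left(- 107 \left(180 + 96193 - 57245\right) - 14285\right) - 30538 = \left(\left(-107\right) 39128 - 14285\right) - 30538 = \left(-4186696 - 14285\right) - 30538 = -4200981 - 30538 = -4231519$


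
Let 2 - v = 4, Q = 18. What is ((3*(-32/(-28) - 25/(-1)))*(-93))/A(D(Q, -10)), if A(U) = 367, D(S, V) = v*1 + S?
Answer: -51057/2569 ≈ -19.874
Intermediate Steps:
v = -2 (v = 2 - 1*4 = 2 - 4 = -2)
D(S, V) = -2 + S (D(S, V) = -2*1 + S = -2 + S)
((3*(-32/(-28) - 25/(-1)))*(-93))/A(D(Q, -10)) = ((3*(-32/(-28) - 25/(-1)))*(-93))/367 = ((3*(-32*(-1/28) - 25*(-1)))*(-93))*(1/367) = ((3*(8/7 + 25))*(-93))*(1/367) = ((3*(183/7))*(-93))*(1/367) = ((549/7)*(-93))*(1/367) = -51057/7*1/367 = -51057/2569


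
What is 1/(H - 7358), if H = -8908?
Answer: -1/16266 ≈ -6.1478e-5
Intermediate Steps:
1/(H - 7358) = 1/(-8908 - 7358) = 1/(-16266) = -1/16266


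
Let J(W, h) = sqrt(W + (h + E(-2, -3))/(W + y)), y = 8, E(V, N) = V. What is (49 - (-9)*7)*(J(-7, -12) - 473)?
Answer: -52976 + 112*I*sqrt(21) ≈ -52976.0 + 513.25*I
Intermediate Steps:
J(W, h) = sqrt(W + (-2 + h)/(8 + W)) (J(W, h) = sqrt(W + (h - 2)/(W + 8)) = sqrt(W + (-2 + h)/(8 + W)))
(49 - (-9)*7)*(J(-7, -12) - 473) = (49 - (-9)*7)*(sqrt((-2 - 12 - 7*(8 - 7))/(8 - 7)) - 473) = (49 - 1*(-63))*(sqrt((-2 - 12 - 7*1)/1) - 473) = (49 + 63)*(sqrt(1*(-2 - 12 - 7)) - 473) = 112*(sqrt(1*(-21)) - 473) = 112*(sqrt(-21) - 473) = 112*(I*sqrt(21) - 473) = 112*(-473 + I*sqrt(21)) = -52976 + 112*I*sqrt(21)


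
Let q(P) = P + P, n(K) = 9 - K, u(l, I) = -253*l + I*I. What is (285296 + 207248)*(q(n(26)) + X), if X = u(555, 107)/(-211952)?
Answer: -16759287936/1019 ≈ -1.6447e+7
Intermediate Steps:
u(l, I) = I**2 - 253*l (u(l, I) = -253*l + I**2 = I**2 - 253*l)
q(P) = 2*P
X = 64483/105976 (X = (107**2 - 253*555)/(-211952) = (11449 - 140415)*(-1/211952) = -128966*(-1/211952) = 64483/105976 ≈ 0.60847)
(285296 + 207248)*(q(n(26)) + X) = (285296 + 207248)*(2*(9 - 1*26) + 64483/105976) = 492544*(2*(9 - 26) + 64483/105976) = 492544*(2*(-17) + 64483/105976) = 492544*(-34 + 64483/105976) = 492544*(-3538701/105976) = -16759287936/1019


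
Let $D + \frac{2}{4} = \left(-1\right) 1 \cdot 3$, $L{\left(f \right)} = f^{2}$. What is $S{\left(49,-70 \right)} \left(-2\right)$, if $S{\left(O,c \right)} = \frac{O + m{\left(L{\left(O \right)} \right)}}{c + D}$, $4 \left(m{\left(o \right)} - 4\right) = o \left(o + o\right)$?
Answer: $\frac{11529814}{147} \approx 78434.0$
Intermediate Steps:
$m{\left(o \right)} = 4 + \frac{o^{2}}{2}$ ($m{\left(o \right)} = 4 + \frac{o \left(o + o\right)}{4} = 4 + \frac{o 2 o}{4} = 4 + \frac{2 o^{2}}{4} = 4 + \frac{o^{2}}{2}$)
$D = - \frac{7}{2}$ ($D = - \frac{1}{2} + \left(-1\right) 1 \cdot 3 = - \frac{1}{2} - 3 = - \frac{7}{2} \approx -3.5$)
$S{\left(O,c \right)} = \frac{4 + O + \frac{O^{4}}{2}}{- \frac{7}{2} + c}$ ($S{\left(O,c \right)} = \frac{O + \left(4 + \frac{\left(O^{2}\right)^{2}}{2}\right)}{c - \frac{7}{2}} = \frac{O + \left(4 + \frac{O^{4}}{2}\right)}{- \frac{7}{2} + c} = \frac{4 + O + \frac{O^{4}}{2}}{- \frac{7}{2} + c}$)
$S{\left(49,-70 \right)} \left(-2\right) = \frac{8 + 49^{4} + 2 \cdot 49}{-7 + 2 \left(-70\right)} \left(-2\right) = \frac{8 + 5764801 + 98}{-7 - 140} \left(-2\right) = \frac{1}{-147} \cdot 5764907 \left(-2\right) = \left(- \frac{1}{147}\right) 5764907 \left(-2\right) = \left(- \frac{5764907}{147}\right) \left(-2\right) = \frac{11529814}{147}$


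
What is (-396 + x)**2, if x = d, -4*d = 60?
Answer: 168921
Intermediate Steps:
d = -15 (d = -1/4*60 = -15)
x = -15
(-396 + x)**2 = (-396 - 15)**2 = (-411)**2 = 168921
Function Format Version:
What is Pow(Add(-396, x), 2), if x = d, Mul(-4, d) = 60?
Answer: 168921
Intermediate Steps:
d = -15 (d = Mul(Rational(-1, 4), 60) = -15)
x = -15
Pow(Add(-396, x), 2) = Pow(Add(-396, -15), 2) = Pow(-411, 2) = 168921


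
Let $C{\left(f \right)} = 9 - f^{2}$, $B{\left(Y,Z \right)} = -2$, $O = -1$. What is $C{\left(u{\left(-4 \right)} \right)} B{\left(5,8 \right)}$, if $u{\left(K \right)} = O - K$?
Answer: $0$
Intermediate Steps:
$u{\left(K \right)} = -1 - K$
$C{\left(u{\left(-4 \right)} \right)} B{\left(5,8 \right)} = \left(9 - \left(-1 - -4\right)^{2}\right) \left(-2\right) = \left(9 - \left(-1 + 4\right)^{2}\right) \left(-2\right) = \left(9 - 3^{2}\right) \left(-2\right) = \left(9 - 9\right) \left(-2\right) = 0 \left(-2\right) = 0$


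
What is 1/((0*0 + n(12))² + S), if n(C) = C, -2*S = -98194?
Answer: 1/49241 ≈ 2.0308e-5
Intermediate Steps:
S = 49097 (S = -½*(-98194) = 49097)
1/((0*0 + n(12))² + S) = 1/((0*0 + 12)² + 49097) = 1/((0 + 12)² + 49097) = 1/(12² + 49097) = 1/(144 + 49097) = 1/49241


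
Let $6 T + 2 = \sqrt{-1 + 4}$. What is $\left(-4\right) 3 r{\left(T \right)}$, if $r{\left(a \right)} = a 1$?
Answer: $4 - 2 \sqrt{3} \approx 0.5359$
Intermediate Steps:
$T = - \frac{1}{3} + \frac{\sqrt{3}}{6}$ ($T = - \frac{1}{3} + \frac{\sqrt{-1 + 4}}{6} = - \frac{1}{3} + \frac{\sqrt{3}}{6} \approx -0.044658$)
$r{\left(a \right)} = a$
$\left(-4\right) 3 r{\left(T \right)} = \left(-4\right) 3 \left(- \frac{1}{3} + \frac{\sqrt{3}}{6}\right) = - 12 \left(- \frac{1}{3} + \frac{\sqrt{3}}{6}\right) = 4 - 2 \sqrt{3}$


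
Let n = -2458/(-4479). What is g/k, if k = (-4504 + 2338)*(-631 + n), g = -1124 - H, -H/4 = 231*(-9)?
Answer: -7046960/1019388551 ≈ -0.0069129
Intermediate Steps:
H = 8316 (H = -924*(-9) = -4*(-2079) = 8316)
g = -9440 (g = -1124 - 1*8316 = -1124 - 8316 = -9440)
n = 2458/4479 (n = -2458*(-1/4479) = 2458/4479 ≈ 0.54878)
k = 2038777102/1493 (k = (-4504 + 2338)*(-631 + 2458/4479) = -2166*(-2823791/4479) = 2038777102/1493 ≈ 1.3656e+6)
g/k = -9440/2038777102/1493 = -9440*1493/2038777102 = -7046960/1019388551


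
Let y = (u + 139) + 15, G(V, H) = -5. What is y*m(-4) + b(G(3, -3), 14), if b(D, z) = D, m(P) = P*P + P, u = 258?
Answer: 4939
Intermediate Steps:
m(P) = P + P² (m(P) = P² + P = P + P²)
y = 412 (y = (258 + 139) + 15 = 397 + 15 = 412)
y*m(-4) + b(G(3, -3), 14) = 412*(-4*(1 - 4)) - 5 = 412*(-4*(-3)) - 5 = 412*12 - 5 = 4944 - 5 = 4939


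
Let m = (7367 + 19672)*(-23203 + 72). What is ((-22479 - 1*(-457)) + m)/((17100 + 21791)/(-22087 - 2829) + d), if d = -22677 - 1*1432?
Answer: 15583989539996/600738735 ≈ 25941.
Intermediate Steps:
d = -24109 (d = -22677 - 1432 = -24109)
m = -625439109 (m = 27039*(-23131) = -625439109)
((-22479 - 1*(-457)) + m)/((17100 + 21791)/(-22087 - 2829) + d) = ((-22479 - 1*(-457)) - 625439109)/((17100 + 21791)/(-22087 - 2829) - 24109) = ((-22479 + 457) - 625439109)/(38891/(-24916) - 24109) = (-22022 - 625439109)/(38891*(-1/24916) - 24109) = -625461131/(-38891/24916 - 24109) = -625461131/(-600738735/24916) = -625461131*(-24916/600738735) = 15583989539996/600738735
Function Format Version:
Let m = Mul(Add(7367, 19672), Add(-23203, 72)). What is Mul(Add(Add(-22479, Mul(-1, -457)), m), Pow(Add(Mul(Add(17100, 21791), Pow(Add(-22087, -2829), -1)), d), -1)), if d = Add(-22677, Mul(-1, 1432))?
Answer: Rational(15583989539996, 600738735) ≈ 25941.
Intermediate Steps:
d = -24109 (d = Add(-22677, -1432) = -24109)
m = -625439109 (m = Mul(27039, -23131) = -625439109)
Mul(Add(Add(-22479, Mul(-1, -457)), m), Pow(Add(Mul(Add(17100, 21791), Pow(Add(-22087, -2829), -1)), d), -1)) = Mul(Add(Add(-22479, Mul(-1, -457)), -625439109), Pow(Add(Mul(Add(17100, 21791), Pow(Add(-22087, -2829), -1)), -24109), -1)) = Mul(Add(Add(-22479, 457), -625439109), Pow(Add(Mul(38891, Pow(-24916, -1)), -24109), -1)) = Mul(Add(-22022, -625439109), Pow(Add(Mul(38891, Rational(-1, 24916)), -24109), -1)) = Mul(-625461131, Pow(Add(Rational(-38891, 24916), -24109), -1)) = Mul(-625461131, Pow(Rational(-600738735, 24916), -1)) = Mul(-625461131, Rational(-24916, 600738735)) = Rational(15583989539996, 600738735)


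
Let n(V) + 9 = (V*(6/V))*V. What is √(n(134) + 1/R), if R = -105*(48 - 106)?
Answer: √29485045590/6090 ≈ 28.196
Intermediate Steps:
n(V) = -9 + 6*V (n(V) = -9 + (V*(6/V))*V = -9 + 6*V)
R = 6090 (R = -105*(-58) = 6090)
√(n(134) + 1/R) = √((-9 + 6*134) + 1/6090) = √((-9 + 804) + 1/6090) = √(795 + 1/6090) = √(4841551/6090) = √29485045590/6090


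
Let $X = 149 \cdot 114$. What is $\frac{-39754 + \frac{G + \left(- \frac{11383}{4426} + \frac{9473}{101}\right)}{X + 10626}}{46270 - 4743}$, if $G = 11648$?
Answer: $- \frac{37745352414845}{39429189843048} \approx -0.95729$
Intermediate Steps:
$X = 16986$
$\frac{-39754 + \frac{G + \left(- \frac{11383}{4426} + \frac{9473}{101}\right)}{X + 10626}}{46270 - 4743} = \frac{-39754 + \frac{11648 + \left(- \frac{11383}{4426} + \frac{9473}{101}\right)}{16986 + 10626}}{46270 - 4743} = \frac{-39754 + \frac{11648 + \left(\left(-11383\right) \frac{1}{4426} + 9473 \cdot \frac{1}{101}\right)}{27612}}{41527} = \left(-39754 + \left(11648 + \left(- \frac{11383}{4426} + \frac{9473}{101}\right)\right) \frac{1}{27612}\right) \frac{1}{41527} = \left(-39754 + \left(11648 + \frac{40777815}{447026}\right) \frac{1}{27612}\right) \frac{1}{41527} = \left(-39754 + \frac{5247736663}{447026} \cdot \frac{1}{27612}\right) \frac{1}{41527} = \left(-39754 + \frac{403672051}{949483224}\right) \frac{1}{41527} = \left(- \frac{37745352414845}{949483224}\right) \frac{1}{41527} = - \frac{37745352414845}{39429189843048}$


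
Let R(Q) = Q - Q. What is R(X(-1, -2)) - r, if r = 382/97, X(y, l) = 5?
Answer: -382/97 ≈ -3.9381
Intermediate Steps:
r = 382/97 (r = 382*(1/97) = 382/97 ≈ 3.9381)
R(Q) = 0
R(X(-1, -2)) - r = 0 - 1*382/97 = 0 - 382/97 = -382/97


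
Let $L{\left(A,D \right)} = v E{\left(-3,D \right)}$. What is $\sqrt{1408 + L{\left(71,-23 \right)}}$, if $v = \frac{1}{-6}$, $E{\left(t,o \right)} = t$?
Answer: $\frac{3 \sqrt{626}}{2} \approx 37.53$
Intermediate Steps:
$v = - \frac{1}{6} \approx -0.16667$
$L{\left(A,D \right)} = \frac{1}{2}$ ($L{\left(A,D \right)} = \left(- \frac{1}{6}\right) \left(-3\right) = \frac{1}{2}$)
$\sqrt{1408 + L{\left(71,-23 \right)}} = \sqrt{1408 + \frac{1}{2}} = \sqrt{\frac{2817}{2}} = \frac{3 \sqrt{626}}{2}$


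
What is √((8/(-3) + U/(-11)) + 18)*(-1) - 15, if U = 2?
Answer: -15 - 10*√165/33 ≈ -18.892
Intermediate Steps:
√((8/(-3) + U/(-11)) + 18)*(-1) - 15 = √((8/(-3) + 2/(-11)) + 18)*(-1) - 15 = √((8*(-⅓) + 2*(-1/11)) + 18)*(-1) - 15 = √((-8/3 - 2/11) + 18)*(-1) - 15 = √(-94/33 + 18)*(-1) - 15 = √(500/33)*(-1) - 15 = (10*√165/33)*(-1) - 15 = -10*√165/33 - 15 = -15 - 10*√165/33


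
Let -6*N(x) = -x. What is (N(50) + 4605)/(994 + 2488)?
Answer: 6920/5223 ≈ 1.3249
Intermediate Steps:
N(x) = x/6 (N(x) = -(-1)*x/6 = x/6)
(N(50) + 4605)/(994 + 2488) = ((⅙)*50 + 4605)/(994 + 2488) = (25/3 + 4605)/3482 = (13840/3)*(1/3482) = 6920/5223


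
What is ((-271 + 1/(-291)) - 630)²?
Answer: 68744644864/84681 ≈ 8.1181e+5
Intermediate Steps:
((-271 + 1/(-291)) - 630)² = ((-271 - 1/291) - 630)² = (-78862/291 - 630)² = (-262192/291)² = 68744644864/84681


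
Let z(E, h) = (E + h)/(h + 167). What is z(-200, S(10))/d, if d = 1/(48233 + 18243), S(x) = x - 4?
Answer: -12896344/173 ≈ -74545.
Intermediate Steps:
S(x) = -4 + x
d = 1/66476 ≈ 1.5043e-5
z(E, h) = (E + h)/(167 + h)
z(-200, S(10))/d = ((-200 + (-4 + 10))/(167 + (-4 + 10)))/(1/66476) = ((-200 + 6)/(167 + 6))*66476 = (-194/173)*66476 = ((1/173)*(-194))*66476 = -194/173*66476 = -12896344/173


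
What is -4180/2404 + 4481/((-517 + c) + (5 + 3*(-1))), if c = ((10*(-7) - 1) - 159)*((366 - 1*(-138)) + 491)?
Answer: -242379506/137848365 ≈ -1.7583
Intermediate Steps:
c = -228850 (c = ((-70 - 1) - 159)*((366 + 138) + 491) = (-71 - 159)*(504 + 491) = -230*995 = -228850)
-4180/2404 + 4481/((-517 + c) + (5 + 3*(-1))) = -4180/2404 + 4481/((-517 - 228850) + (5 + 3*(-1))) = -4180*1/2404 + 4481/(-229367 + (5 - 3)) = -1045/601 + 4481/(-229367 + 2) = -1045/601 + 4481/(-229365) = -1045/601 + 4481*(-1/229365) = -1045/601 - 4481/229365 = -242379506/137848365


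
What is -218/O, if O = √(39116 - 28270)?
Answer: -109*√10846/5423 ≈ -2.0933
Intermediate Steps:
O = √10846 ≈ 104.14
-218/O = -218*√10846/10846 = -109*√10846/5423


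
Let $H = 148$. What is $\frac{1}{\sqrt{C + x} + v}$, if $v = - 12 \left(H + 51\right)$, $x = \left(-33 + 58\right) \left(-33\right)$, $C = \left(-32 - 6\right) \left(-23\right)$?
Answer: $- \frac{1}{2381} \approx -0.00041999$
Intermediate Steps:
$C = 874$ ($C = \left(-38\right) \left(-23\right) = 874$)
$x = -825$ ($x = 25 \left(-33\right) = -825$)
$v = -2388$ ($v = - 12 \left(148 + 51\right) = \left(-12\right) 199 = -2388$)
$\frac{1}{\sqrt{C + x} + v} = \frac{1}{\sqrt{874 - 825} - 2388} = \frac{1}{\sqrt{49} - 2388} = \frac{1}{7 - 2388} = \frac{1}{-2381} = - \frac{1}{2381}$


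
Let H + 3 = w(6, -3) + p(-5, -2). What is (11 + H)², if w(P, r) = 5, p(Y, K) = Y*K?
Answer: 529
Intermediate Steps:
p(Y, K) = K*Y
H = 12 (H = -3 + (5 - 2*(-5)) = -3 + (5 + 10) = -3 + 15 = 12)
(11 + H)² = (11 + 12)² = 23² = 529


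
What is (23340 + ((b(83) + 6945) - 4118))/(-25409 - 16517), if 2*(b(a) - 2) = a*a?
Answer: -59227/83852 ≈ -0.70633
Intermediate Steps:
b(a) = 2 + a**2/2 (b(a) = 2 + (a*a)/2 = 2 + a**2/2)
(23340 + ((b(83) + 6945) - 4118))/(-25409 - 16517) = (23340 + (((2 + (1/2)*83**2) + 6945) - 4118))/(-25409 - 16517) = (23340 + (((2 + (1/2)*6889) + 6945) - 4118))/(-41926) = (23340 + (((2 + 6889/2) + 6945) - 4118))*(-1/41926) = (23340 + ((6893/2 + 6945) - 4118))*(-1/41926) = (23340 + (20783/2 - 4118))*(-1/41926) = (23340 + 12547/2)*(-1/41926) = (59227/2)*(-1/41926) = -59227/83852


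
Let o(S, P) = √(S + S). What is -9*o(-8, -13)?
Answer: -36*I ≈ -36.0*I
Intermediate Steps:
o(S, P) = √2*√S (o(S, P) = √(2*S) = √2*√S)
-9*o(-8, -13) = -9*√2*√(-8) = -9*√2*2*I*√2 = -36*I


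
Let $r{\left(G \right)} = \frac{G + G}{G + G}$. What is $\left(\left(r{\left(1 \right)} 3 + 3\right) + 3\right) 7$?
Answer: $63$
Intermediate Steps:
$r{\left(G \right)} = 1$ ($r{\left(G \right)} = \frac{2 G}{2 G} = 2 G \frac{1}{2 G} = 1$)
$\left(\left(r{\left(1 \right)} 3 + 3\right) + 3\right) 7 = \left(\left(1 \cdot 3 + 3\right) + 3\right) 7 = \left(\left(3 + 3\right) + 3\right) 7 = \left(6 + 3\right) 7 = 9 \cdot 7 = 63$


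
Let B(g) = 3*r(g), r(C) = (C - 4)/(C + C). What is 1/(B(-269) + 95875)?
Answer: 538/51581569 ≈ 1.0430e-5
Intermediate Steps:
r(C) = (-4 + C)/(2*C) (r(C) = (-4 + C)/((2*C)) = (-4 + C)*(1/(2*C)) = (-4 + C)/(2*C))
B(g) = 3*(-4 + g)/(2*g) (B(g) = 3*((-4 + g)/(2*g)) = 3*(-4 + g)/(2*g))
1/(B(-269) + 95875) = 1/((3/2 - 6/(-269)) + 95875) = 1/((3/2 - 6*(-1/269)) + 95875) = 1/((3/2 + 6/269) + 95875) = 1/(819/538 + 95875) = 1/(51581569/538) = 538/51581569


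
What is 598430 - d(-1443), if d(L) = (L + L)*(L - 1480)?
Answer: -7837348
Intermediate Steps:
d(L) = 2*L*(-1480 + L) (d(L) = (2*L)*(-1480 + L) = 2*L*(-1480 + L))
598430 - d(-1443) = 598430 - 2*(-1443)*(-1480 - 1443) = 598430 - 2*(-1443)*(-2923) = 598430 - 1*8435778 = 598430 - 8435778 = -7837348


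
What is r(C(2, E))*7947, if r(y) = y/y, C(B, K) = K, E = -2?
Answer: 7947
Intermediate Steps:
r(y) = 1
r(C(2, E))*7947 = 1*7947 = 7947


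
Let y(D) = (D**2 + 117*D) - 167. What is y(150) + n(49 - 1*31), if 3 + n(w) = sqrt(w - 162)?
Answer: 39880 + 12*I ≈ 39880.0 + 12.0*I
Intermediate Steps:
y(D) = -167 + D**2 + 117*D
n(w) = -3 + sqrt(-162 + w) (n(w) = -3 + sqrt(w - 162) = -3 + sqrt(-162 + w))
y(150) + n(49 - 1*31) = (-167 + 150**2 + 117*150) + (-3 + sqrt(-162 + (49 - 1*31))) = (-167 + 22500 + 17550) + (-3 + sqrt(-162 + (49 - 31))) = 39883 + (-3 + sqrt(-162 + 18)) = 39883 + (-3 + sqrt(-144)) = 39883 + (-3 + 12*I) = 39880 + 12*I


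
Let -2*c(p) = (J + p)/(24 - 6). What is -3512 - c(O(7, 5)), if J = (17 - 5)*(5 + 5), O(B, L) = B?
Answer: -126305/36 ≈ -3508.5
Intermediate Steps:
J = 120 (J = 12*10 = 120)
c(p) = -10/3 - p/36 (c(p) = -(120 + p)/(2*(24 - 6)) = -(120 + p)/(2*18) = -(20/3 + p/18)/2 = -10/3 - p/36)
-3512 - c(O(7, 5)) = -3512 - (-10/3 - 1/36*7) = -3512 - (-10/3 - 7/36) = -3512 - 1*(-127/36) = -3512 + 127/36 = -126305/36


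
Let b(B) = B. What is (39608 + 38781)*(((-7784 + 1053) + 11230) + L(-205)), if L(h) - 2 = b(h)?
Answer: 336759144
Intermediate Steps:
L(h) = 2 + h
(39608 + 38781)*(((-7784 + 1053) + 11230) + L(-205)) = (39608 + 38781)*(((-7784 + 1053) + 11230) + (2 - 205)) = 78389*((-6731 + 11230) - 203) = 78389*(4499 - 203) = 78389*4296 = 336759144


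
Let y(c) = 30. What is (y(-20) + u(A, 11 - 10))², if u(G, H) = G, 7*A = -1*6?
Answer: 41616/49 ≈ 849.31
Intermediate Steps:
A = -6/7 (A = (-1*6)/7 = (⅐)*(-6) = -6/7 ≈ -0.85714)
(y(-20) + u(A, 11 - 10))² = (30 - 6/7)² = (204/7)² = 41616/49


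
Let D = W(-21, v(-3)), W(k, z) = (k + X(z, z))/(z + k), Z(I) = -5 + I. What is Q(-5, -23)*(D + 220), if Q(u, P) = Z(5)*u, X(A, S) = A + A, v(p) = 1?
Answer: 0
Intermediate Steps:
X(A, S) = 2*A
W(k, z) = (k + 2*z)/(k + z) (W(k, z) = (k + 2*z)/(z + k) = (k + 2*z)/(k + z))
Q(u, P) = 0 (Q(u, P) = (-5 + 5)*u = 0*u = 0)
D = 19/20 (D = (-21 + 2*1)/(-21 + 1) = (-21 + 2)/(-20) = -1/20*(-19) = 19/20 ≈ 0.95000)
Q(-5, -23)*(D + 220) = 0*(19/20 + 220) = 0*(4419/20) = 0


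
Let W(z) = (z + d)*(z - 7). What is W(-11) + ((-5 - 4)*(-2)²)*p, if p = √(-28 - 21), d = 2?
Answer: 162 - 252*I ≈ 162.0 - 252.0*I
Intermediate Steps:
p = 7*I (p = √(-49) = 7*I ≈ 7.0*I)
W(z) = (-7 + z)*(2 + z) (W(z) = (z + 2)*(z - 7) = (2 + z)*(-7 + z) = (-7 + z)*(2 + z))
W(-11) + ((-5 - 4)*(-2)²)*p = (-14 + (-11)² - 5*(-11)) + ((-5 - 4)*(-2)²)*(7*I) = (-14 + 121 + 55) + (-9*4)*(7*I) = 162 - 252*I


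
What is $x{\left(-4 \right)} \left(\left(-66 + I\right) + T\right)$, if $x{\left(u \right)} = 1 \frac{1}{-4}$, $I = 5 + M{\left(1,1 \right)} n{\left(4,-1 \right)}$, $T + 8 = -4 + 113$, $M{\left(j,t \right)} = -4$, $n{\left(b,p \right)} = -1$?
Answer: $-11$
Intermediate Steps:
$T = 101$ ($T = -8 + \left(-4 + 113\right) = -8 + 109 = 101$)
$I = 9$ ($I = 5 - -4 = 5 + 4 = 9$)
$x{\left(u \right)} = - \frac{1}{4}$ ($x{\left(u \right)} = 1 \left(- \frac{1}{4}\right) = - \frac{1}{4}$)
$x{\left(-4 \right)} \left(\left(-66 + I\right) + T\right) = - \frac{\left(-66 + 9\right) + 101}{4} = - \frac{-57 + 101}{4} = \left(- \frac{1}{4}\right) 44 = -11$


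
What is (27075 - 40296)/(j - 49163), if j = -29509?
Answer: 4407/26224 ≈ 0.16805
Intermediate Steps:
(27075 - 40296)/(j - 49163) = (27075 - 40296)/(-29509 - 49163) = -13221/(-78672) = -13221*(-1/78672) = 4407/26224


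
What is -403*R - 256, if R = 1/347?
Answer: -89235/347 ≈ -257.16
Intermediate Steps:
R = 1/347 ≈ 0.0028818
-403*R - 256 = -403*1/347 - 256 = -403/347 - 256 = -89235/347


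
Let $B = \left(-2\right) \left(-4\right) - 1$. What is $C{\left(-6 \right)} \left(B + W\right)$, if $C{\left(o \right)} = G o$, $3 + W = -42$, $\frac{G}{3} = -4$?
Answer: $-2736$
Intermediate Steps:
$G = -12$ ($G = 3 \left(-4\right) = -12$)
$W = -45$ ($W = -3 - 42 = -45$)
$C{\left(o \right)} = - 12 o$
$B = 7$ ($B = 8 - 1 = 7$)
$C{\left(-6 \right)} \left(B + W\right) = \left(-12\right) \left(-6\right) \left(7 - 45\right) = 72 \left(-38\right) = -2736$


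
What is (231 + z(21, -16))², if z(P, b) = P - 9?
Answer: 59049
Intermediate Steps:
z(P, b) = -9 + P
(231 + z(21, -16))² = (231 + (-9 + 21))² = (231 + 12)² = 243² = 59049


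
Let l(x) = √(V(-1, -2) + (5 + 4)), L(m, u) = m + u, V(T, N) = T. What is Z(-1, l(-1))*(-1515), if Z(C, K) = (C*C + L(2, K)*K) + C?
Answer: -12120 - 6060*√2 ≈ -20690.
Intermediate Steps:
l(x) = 2*√2 (l(x) = √(-1 + (5 + 4)) = √(-1 + 9) = √8 = 2*√2)
Z(C, K) = C + C² + K*(2 + K) (Z(C, K) = (C*C + (2 + K)*K) + C = (C² + K*(2 + K)) + C = C + C² + K*(2 + K))
Z(-1, l(-1))*(-1515) = (-1 + (-1)² + (2*√2)*(2 + 2*√2))*(-1515) = (-1 + 1 + 2*√2*(2 + 2*√2))*(-1515) = (2*√2*(2 + 2*√2))*(-1515) = -3030*√2*(2 + 2*√2)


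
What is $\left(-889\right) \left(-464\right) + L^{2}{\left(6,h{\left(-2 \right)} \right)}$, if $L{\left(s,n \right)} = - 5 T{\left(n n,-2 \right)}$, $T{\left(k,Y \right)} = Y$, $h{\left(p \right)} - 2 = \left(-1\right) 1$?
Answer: $412596$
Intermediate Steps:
$h{\left(p \right)} = 1$ ($h{\left(p \right)} = 2 - 1 = 1$)
$L{\left(s,n \right)} = 10$ ($L{\left(s,n \right)} = \left(-5\right) \left(-2\right) = 10$)
$\left(-889\right) \left(-464\right) + L^{2}{\left(6,h{\left(-2 \right)} \right)} = \left(-889\right) \left(-464\right) + 10^{2} = 412496 + 100 = 412596$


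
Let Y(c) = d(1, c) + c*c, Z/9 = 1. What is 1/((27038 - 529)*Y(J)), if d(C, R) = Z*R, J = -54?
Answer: 1/64416870 ≈ 1.5524e-8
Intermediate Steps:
Z = 9 (Z = 9*1 = 9)
d(C, R) = 9*R
Y(c) = c² + 9*c (Y(c) = 9*c + c*c = 9*c + c² = c² + 9*c)
1/((27038 - 529)*Y(J)) = 1/((27038 - 529)*((-54*(9 - 54)))) = 1/(26509*((-54*(-45)))) = (1/26509)/2430 = (1/26509)*(1/2430) = 1/64416870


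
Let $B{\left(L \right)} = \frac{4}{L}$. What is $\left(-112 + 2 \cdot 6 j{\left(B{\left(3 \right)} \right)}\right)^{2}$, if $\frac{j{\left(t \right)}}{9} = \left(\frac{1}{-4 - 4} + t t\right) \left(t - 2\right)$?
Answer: $53361$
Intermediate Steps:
$j{\left(t \right)} = 9 \left(-2 + t\right) \left(- \frac{1}{8} + t^{2}\right)$ ($j{\left(t \right)} = 9 \left(\frac{1}{-4 - 4} + t t\right) \left(t - 2\right) = 9 \left(\frac{1}{-8} + t^{2}\right) \left(-2 + t\right) = 9 \left(- \frac{1}{8} + t^{2}\right) \left(-2 + t\right) = 9 \left(-2 + t\right) \left(- \frac{1}{8} + t^{2}\right)$)
$\left(-112 + 2 \cdot 6 j{\left(B{\left(3 \right)} \right)}\right)^{2} = \left(-112 + 2 \cdot 6 \left(\frac{9}{4} - 18 \left(\frac{4}{3}\right)^{2} + 9 \left(\frac{4}{3}\right)^{3} - \frac{9 \cdot \frac{4}{3}}{8}\right)\right)^{2} = \left(-112 + 12 \left(\frac{9}{4} - 18 \left(4 \cdot \frac{1}{3}\right)^{2} + 9 \left(4 \cdot \frac{1}{3}\right)^{3} - \frac{9 \cdot 4 \cdot \frac{1}{3}}{8}\right)\right)^{2} = \left(-112 + 12 \left(\frac{9}{4} - 18 \left(\frac{4}{3}\right)^{2} + 9 \left(\frac{4}{3}\right)^{3} - \frac{3}{2}\right)\right)^{2} = \left(-112 + 12 \left(\frac{9}{4} - 32 + 9 \cdot \frac{64}{27} - \frac{3}{2}\right)\right)^{2} = \left(-112 + 12 \left(\frac{9}{4} - 32 + \frac{64}{3} - \frac{3}{2}\right)\right)^{2} = \left(-112 + 12 \left(- \frac{119}{12}\right)\right)^{2} = \left(-112 - 119\right)^{2} = \left(-231\right)^{2} = 53361$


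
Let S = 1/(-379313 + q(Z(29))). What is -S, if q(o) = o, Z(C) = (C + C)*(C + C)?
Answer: 1/375949 ≈ 2.6599e-6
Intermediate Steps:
Z(C) = 4*C² (Z(C) = (2*C)*(2*C) = 4*C²)
S = -1/375949 (S = 1/(-379313 + 4*29²) = 1/(-379313 + 4*841) = 1/(-379313 + 3364) = 1/(-375949) = -1/375949 ≈ -2.6599e-6)
-S = -1*(-1/375949) = 1/375949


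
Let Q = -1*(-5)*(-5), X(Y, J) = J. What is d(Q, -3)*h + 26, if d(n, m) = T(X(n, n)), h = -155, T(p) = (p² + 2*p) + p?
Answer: -85224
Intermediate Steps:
Q = -25 (Q = 5*(-5) = -25)
T(p) = p² + 3*p
d(n, m) = n*(3 + n)
d(Q, -3)*h + 26 = -25*(3 - 25)*(-155) + 26 = -25*(-22)*(-155) + 26 = 550*(-155) + 26 = -85250 + 26 = -85224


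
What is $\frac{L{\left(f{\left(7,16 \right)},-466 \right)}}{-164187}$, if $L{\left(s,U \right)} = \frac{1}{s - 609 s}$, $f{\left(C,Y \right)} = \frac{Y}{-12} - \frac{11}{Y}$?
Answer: $- \frac{1}{201731094} \approx -4.9571 \cdot 10^{-9}$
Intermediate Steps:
$f{\left(C,Y \right)} = - \frac{11}{Y} - \frac{Y}{12}$ ($f{\left(C,Y \right)} = Y \left(- \frac{1}{12}\right) - \frac{11}{Y} = - \frac{Y}{12} - \frac{11}{Y} = - \frac{11}{Y} - \frac{Y}{12}$)
$L{\left(s,U \right)} = - \frac{1}{608 s}$ ($L{\left(s,U \right)} = \frac{1}{\left(-608\right) s} = - \frac{1}{608 s}$)
$\frac{L{\left(f{\left(7,16 \right)},-466 \right)}}{-164187} = \frac{\left(- \frac{1}{608}\right) \frac{1}{- \frac{11}{16} - \frac{4}{3}}}{-164187} = - \frac{1}{608 \left(\left(-11\right) \frac{1}{16} - \frac{4}{3}\right)} \left(- \frac{1}{164187}\right) = - \frac{1}{608 \left(- \frac{11}{16} - \frac{4}{3}\right)} \left(- \frac{1}{164187}\right) = - \frac{1}{608 \left(- \frac{97}{48}\right)} \left(- \frac{1}{164187}\right) = \left(- \frac{1}{608}\right) \left(- \frac{48}{97}\right) \left(- \frac{1}{164187}\right) = \frac{3}{3686} \left(- \frac{1}{164187}\right) = - \frac{1}{201731094}$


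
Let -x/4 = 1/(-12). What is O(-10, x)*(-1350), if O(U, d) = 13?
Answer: -17550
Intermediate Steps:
x = ⅓ (x = -4/(-12) = -4*(-1/12) = ⅓ ≈ 0.33333)
O(-10, x)*(-1350) = 13*(-1350) = -17550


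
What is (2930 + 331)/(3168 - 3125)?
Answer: 3261/43 ≈ 75.837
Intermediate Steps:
(2930 + 331)/(3168 - 3125) = 3261/43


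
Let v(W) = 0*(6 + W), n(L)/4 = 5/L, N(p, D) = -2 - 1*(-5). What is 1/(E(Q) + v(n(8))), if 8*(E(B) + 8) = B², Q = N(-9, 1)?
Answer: -8/55 ≈ -0.14545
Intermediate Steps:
N(p, D) = 3 (N(p, D) = -2 + 5 = 3)
Q = 3
n(L) = 20/L (n(L) = 4*(5/L) = 20/L)
v(W) = 0
E(B) = -8 + B²/8
1/(E(Q) + v(n(8))) = 1/((-8 + (⅛)*3²) + 0) = 1/((-8 + (⅛)*9) + 0) = 1/((-8 + 9/8) + 0) = 1/(-55/8 + 0) = 1/(-55/8) = -8/55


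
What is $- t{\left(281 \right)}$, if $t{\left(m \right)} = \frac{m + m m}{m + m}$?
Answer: $-141$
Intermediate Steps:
$t{\left(m \right)} = \frac{m + m^{2}}{2 m}$
$- t{\left(281 \right)} = - (\frac{1}{2} + \frac{1}{2} \cdot 281) = - (\frac{1}{2} + \frac{281}{2}) = \left(-1\right) 141 = -141$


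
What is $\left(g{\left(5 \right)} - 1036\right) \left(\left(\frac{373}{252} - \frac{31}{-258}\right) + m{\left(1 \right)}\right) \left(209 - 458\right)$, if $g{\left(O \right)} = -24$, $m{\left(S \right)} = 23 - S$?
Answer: $\frac{5624847335}{903} \approx 6.2291 \cdot 10^{6}$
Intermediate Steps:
$\left(g{\left(5 \right)} - 1036\right) \left(\left(\frac{373}{252} - \frac{31}{-258}\right) + m{\left(1 \right)}\right) \left(209 - 458\right) = \left(-24 - 1036\right) \left(\left(\frac{373}{252} - \frac{31}{-258}\right) + \left(23 - 1\right)\right) \left(209 - 458\right) = - 1060 \left(\left(373 \cdot \frac{1}{252} - - \frac{31}{258}\right) + \left(23 - 1\right)\right) \left(-249\right) = - 1060 \left(\left(\frac{373}{252} + \frac{31}{258}\right) + 22\right) \left(-249\right) = - 1060 \left(\frac{17341}{10836} + 22\right) \left(-249\right) = - 1060 \cdot \frac{255733}{10836} \left(-249\right) = \left(-1060\right) \left(- \frac{21225839}{3612}\right) = \frac{5624847335}{903}$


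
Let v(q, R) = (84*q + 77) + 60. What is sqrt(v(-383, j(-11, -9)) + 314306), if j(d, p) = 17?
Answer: sqrt(282271) ≈ 531.29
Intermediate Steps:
v(q, R) = 137 + 84*q (v(q, R) = (77 + 84*q) + 60 = 137 + 84*q)
sqrt(v(-383, j(-11, -9)) + 314306) = sqrt((137 + 84*(-383)) + 314306) = sqrt((137 - 32172) + 314306) = sqrt(-32035 + 314306) = sqrt(282271)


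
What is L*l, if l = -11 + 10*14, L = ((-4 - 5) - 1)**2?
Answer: 12900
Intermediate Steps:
L = 100 (L = (-9 - 1)**2 = (-10)**2 = 100)
l = 129 (l = -11 + 140 = 129)
L*l = 100*129 = 12900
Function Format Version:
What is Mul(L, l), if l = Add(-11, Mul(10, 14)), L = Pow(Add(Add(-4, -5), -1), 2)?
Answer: 12900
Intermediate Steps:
L = 100 (L = Pow(Add(-9, -1), 2) = Pow(-10, 2) = 100)
l = 129 (l = Add(-11, 140) = 129)
Mul(L, l) = Mul(100, 129) = 12900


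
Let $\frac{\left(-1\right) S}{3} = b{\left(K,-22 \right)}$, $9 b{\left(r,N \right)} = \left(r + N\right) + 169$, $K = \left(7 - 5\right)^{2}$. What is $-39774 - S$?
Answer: $- \frac{119171}{3} \approx -39724.0$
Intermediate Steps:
$K = 4$ ($K = 2^{2} = 4$)
$b{\left(r,N \right)} = \frac{169}{9} + \frac{N}{9} + \frac{r}{9}$ ($b{\left(r,N \right)} = \frac{\left(r + N\right) + 169}{9} = \frac{\left(N + r\right) + 169}{9} = \frac{169 + N + r}{9} = \frac{169}{9} + \frac{N}{9} + \frac{r}{9}$)
$S = - \frac{151}{3}$ ($S = - 3 \left(\frac{169}{9} + \frac{1}{9} \left(-22\right) + \frac{1}{9} \cdot 4\right) = - 3 \left(\frac{169}{9} - \frac{22}{9} + \frac{4}{9}\right) = \left(-3\right) \frac{151}{9} = - \frac{151}{3} \approx -50.333$)
$-39774 - S = -39774 - - \frac{151}{3} = -39774 + \frac{151}{3} = - \frac{119171}{3}$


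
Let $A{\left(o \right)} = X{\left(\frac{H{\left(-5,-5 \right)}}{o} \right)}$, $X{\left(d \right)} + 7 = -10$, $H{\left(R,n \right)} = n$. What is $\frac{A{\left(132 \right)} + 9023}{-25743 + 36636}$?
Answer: $\frac{3002}{3631} \approx 0.82677$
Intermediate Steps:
$X{\left(d \right)} = -17$ ($X{\left(d \right)} = -7 - 10 = -17$)
$A{\left(o \right)} = -17$
$\frac{A{\left(132 \right)} + 9023}{-25743 + 36636} = \frac{-17 + 9023}{-25743 + 36636} = \frac{9006}{10893} = 9006 \cdot \frac{1}{10893} = \frac{3002}{3631}$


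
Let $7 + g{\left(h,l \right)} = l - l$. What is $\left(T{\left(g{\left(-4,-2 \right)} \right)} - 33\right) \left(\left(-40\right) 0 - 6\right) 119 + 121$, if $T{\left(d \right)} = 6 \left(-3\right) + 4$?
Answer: $33679$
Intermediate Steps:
$g{\left(h,l \right)} = -7$ ($g{\left(h,l \right)} = -7 + \left(l - l\right) = -7 + 0 = -7$)
$T{\left(d \right)} = -14$ ($T{\left(d \right)} = -18 + 4 = -14$)
$\left(T{\left(g{\left(-4,-2 \right)} \right)} - 33\right) \left(\left(-40\right) 0 - 6\right) 119 + 121 = \left(-14 - 33\right) \left(\left(-40\right) 0 - 6\right) 119 + 121 = - 47 \left(0 - 6\right) 119 + 121 = \left(-47\right) \left(-6\right) 119 + 121 = 282 \cdot 119 + 121 = 33558 + 121 = 33679$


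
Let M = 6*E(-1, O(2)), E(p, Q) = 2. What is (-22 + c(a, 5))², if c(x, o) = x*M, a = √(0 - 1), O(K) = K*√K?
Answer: 340 - 528*I ≈ 340.0 - 528.0*I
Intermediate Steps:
O(K) = K^(3/2)
M = 12 (M = 6*2 = 12)
a = I (a = √(-1) = I ≈ 1.0*I)
c(x, o) = 12*x (c(x, o) = x*12 = 12*x)
(-22 + c(a, 5))² = (-22 + 12*I)²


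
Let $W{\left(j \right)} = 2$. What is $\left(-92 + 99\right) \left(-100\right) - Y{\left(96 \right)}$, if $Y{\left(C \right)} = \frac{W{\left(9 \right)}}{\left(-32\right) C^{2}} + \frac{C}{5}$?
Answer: $- \frac{530251771}{737280} \approx -719.2$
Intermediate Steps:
$Y{\left(C \right)} = - \frac{1}{16 C^{2}} + \frac{C}{5}$ ($Y{\left(C \right)} = \frac{2}{\left(-32\right) C^{2}} + \frac{C}{5} = 2 \left(- \frac{1}{32 C^{2}}\right) + C \frac{1}{5} = - \frac{1}{16 C^{2}} + \frac{C}{5}$)
$\left(-92 + 99\right) \left(-100\right) - Y{\left(96 \right)} = \left(-92 + 99\right) \left(-100\right) - \left(- \frac{1}{16 \cdot 9216} + \frac{1}{5} \cdot 96\right) = 7 \left(-100\right) - \left(\left(- \frac{1}{16}\right) \frac{1}{9216} + \frac{96}{5}\right) = -700 - \left(- \frac{1}{147456} + \frac{96}{5}\right) = -700 - \frac{14155771}{737280} = - \frac{530251771}{737280}$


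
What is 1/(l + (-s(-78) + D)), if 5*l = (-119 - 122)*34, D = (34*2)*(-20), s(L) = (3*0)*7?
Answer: -5/14994 ≈ -0.00033347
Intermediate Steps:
s(L) = 0 (s(L) = 0*7 = 0)
D = -1360 (D = 68*(-20) = -1360)
l = -8194/5 (l = ((-119 - 122)*34)/5 = (-241*34)/5 = (⅕)*(-8194) = -8194/5 ≈ -1638.8)
1/(l + (-s(-78) + D)) = 1/(-8194/5 + (-1*0 - 1360)) = 1/(-8194/5 + (0 - 1360)) = 1/(-8194/5 - 1360) = 1/(-14994/5) = -5/14994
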